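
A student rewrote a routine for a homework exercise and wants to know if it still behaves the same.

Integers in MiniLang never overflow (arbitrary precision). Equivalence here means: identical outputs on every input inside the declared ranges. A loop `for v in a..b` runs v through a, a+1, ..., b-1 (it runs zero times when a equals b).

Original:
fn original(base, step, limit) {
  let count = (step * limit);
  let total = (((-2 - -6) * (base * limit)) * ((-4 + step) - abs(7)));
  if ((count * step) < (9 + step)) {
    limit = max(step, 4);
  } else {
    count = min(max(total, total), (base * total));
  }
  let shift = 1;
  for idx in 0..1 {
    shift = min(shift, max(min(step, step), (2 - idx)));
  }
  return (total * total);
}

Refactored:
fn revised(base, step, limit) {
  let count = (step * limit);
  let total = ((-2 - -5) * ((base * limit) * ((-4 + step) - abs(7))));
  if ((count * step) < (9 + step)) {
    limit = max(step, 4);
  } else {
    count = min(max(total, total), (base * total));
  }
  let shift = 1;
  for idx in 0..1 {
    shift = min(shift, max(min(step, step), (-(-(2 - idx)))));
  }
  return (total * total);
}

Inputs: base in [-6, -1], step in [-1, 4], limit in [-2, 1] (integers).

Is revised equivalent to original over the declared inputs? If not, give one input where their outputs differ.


base=-6, step=-1, limit=-2 yields 331776 from original but 186624 from revised.
verdict: not equivalent; witness: base=-6, step=-1, limit=-2


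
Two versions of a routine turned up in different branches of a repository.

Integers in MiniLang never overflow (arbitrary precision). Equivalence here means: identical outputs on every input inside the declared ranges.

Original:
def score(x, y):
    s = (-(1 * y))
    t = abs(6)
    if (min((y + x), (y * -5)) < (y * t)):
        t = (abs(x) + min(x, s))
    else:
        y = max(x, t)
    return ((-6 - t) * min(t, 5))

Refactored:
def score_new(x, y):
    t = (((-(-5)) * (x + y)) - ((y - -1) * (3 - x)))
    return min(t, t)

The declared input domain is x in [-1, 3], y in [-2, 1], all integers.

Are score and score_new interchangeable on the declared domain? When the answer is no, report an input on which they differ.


Not equivalent: x=-1, y=-2 separates them (-60 vs -11).
score: s=2, then t=6, then (min((y + x), (y * -5)) < (y * t)) is false, then y=6, then returns -60
score_new: t=-11, then returns -11
verdict: not equivalent; witness: x=-1, y=-2


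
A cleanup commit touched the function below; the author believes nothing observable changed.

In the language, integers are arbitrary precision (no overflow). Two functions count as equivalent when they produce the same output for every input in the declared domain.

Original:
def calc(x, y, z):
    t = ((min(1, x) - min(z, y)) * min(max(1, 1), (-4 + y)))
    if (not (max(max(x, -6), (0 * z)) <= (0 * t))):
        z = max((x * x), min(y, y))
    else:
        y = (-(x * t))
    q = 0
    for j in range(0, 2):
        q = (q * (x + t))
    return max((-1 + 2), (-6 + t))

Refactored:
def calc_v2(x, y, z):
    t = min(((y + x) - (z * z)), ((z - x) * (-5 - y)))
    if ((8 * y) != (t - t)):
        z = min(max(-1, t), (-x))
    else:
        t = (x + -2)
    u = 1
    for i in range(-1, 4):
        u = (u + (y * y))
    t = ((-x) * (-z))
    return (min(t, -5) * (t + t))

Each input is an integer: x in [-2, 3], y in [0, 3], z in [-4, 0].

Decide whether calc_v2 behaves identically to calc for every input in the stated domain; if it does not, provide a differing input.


Evaluate both at x=-2, y=0, z=-4.
calc: t := -8 | (not (max(max(x, -6), (0 * z)) <= (0 * t))): false | y := -16 | q := 0 | iter j=0: | q := 0 | iter j=1: | q := 0 | result 1
calc_v2: t := -18 | ((8 * y) != (t - t)): false | t := -4 | u := 1 | iter i=-1: | u := 1 | iter i=0: | u := 1 | iter i=1: | u := 1 | iter i=2: | u := 1 | iter i=3: | u := 1 | t := 8 | result -80
1 against -80: the behavior changed.
verdict: not equivalent; witness: x=-2, y=0, z=-4


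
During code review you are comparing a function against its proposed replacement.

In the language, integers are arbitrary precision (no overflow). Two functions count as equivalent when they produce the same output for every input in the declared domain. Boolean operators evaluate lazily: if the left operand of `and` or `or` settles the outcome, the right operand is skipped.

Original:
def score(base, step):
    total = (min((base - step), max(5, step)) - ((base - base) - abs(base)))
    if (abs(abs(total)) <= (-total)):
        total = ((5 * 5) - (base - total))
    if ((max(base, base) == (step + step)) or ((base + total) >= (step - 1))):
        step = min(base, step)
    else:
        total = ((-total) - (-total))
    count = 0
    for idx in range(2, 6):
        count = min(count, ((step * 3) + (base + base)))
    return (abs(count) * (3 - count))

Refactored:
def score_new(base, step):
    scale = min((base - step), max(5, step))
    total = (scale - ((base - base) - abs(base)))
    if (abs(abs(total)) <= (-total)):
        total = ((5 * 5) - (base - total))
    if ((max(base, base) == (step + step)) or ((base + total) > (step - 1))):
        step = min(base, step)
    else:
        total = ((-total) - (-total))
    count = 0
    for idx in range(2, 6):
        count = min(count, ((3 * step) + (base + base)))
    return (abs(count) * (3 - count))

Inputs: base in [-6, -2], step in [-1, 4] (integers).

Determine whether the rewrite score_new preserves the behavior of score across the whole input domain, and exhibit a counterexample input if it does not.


At base=-3, step=-1: score gives 270, score_new gives 108.
verdict: not equivalent; witness: base=-3, step=-1


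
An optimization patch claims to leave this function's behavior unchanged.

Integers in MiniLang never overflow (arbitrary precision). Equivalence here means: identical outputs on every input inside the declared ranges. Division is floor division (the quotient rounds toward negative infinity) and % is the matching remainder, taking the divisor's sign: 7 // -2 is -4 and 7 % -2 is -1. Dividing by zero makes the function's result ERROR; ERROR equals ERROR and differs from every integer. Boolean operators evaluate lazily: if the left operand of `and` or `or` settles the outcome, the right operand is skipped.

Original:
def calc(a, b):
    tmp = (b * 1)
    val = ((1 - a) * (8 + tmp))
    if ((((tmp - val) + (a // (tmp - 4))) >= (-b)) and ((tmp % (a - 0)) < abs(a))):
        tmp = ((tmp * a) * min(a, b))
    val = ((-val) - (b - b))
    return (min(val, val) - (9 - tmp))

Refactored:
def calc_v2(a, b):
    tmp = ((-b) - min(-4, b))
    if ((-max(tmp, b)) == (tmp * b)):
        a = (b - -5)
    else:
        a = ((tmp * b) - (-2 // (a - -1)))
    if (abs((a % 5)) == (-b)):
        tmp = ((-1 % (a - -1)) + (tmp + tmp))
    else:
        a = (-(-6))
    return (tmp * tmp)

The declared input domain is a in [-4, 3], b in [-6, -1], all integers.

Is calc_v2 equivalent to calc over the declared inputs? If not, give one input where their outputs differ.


These are not equivalent — on a=-4, b=-6 the outputs split (-25 vs 144).
calc: tmp := -6 | val := 10 | ((((tmp - val) + (a // (tmp - 4))) >= (-b)) and ((tmp % (a - 0)) < abs(a))): false | val := -10 | result -25
calc_v2: tmp := 12 | ((-max(tmp, b)) == (tmp * b)): false | a := -72 | (abs((a % 5)) == (-b)): false | a := 6 | result 144
verdict: not equivalent; witness: a=-4, b=-6


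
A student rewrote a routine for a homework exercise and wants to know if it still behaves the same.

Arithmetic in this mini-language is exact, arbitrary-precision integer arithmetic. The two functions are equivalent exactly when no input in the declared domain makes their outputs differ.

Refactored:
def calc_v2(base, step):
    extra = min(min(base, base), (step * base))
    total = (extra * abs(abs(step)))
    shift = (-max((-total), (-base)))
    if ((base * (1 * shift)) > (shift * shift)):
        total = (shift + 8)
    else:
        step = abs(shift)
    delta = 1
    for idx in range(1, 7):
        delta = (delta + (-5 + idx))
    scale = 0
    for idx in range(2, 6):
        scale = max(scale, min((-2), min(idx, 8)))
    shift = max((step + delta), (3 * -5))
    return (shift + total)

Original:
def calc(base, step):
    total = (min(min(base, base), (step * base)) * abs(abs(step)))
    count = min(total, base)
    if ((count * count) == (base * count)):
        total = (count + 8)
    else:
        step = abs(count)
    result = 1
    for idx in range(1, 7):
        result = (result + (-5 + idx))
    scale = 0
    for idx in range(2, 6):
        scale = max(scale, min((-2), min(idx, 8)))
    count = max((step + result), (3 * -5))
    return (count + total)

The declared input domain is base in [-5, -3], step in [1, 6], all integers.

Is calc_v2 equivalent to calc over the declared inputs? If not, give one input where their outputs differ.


The rewrite breaks on base=-5, step=1, where the results are -4 and -8.
calc: total=-5, then count=-5, then ((count * count) == (base * count)) is true, then total=3, then result=1, then (idx=1), then result=-3, then (idx=2), then result=-6, then (idx=3), then result=-8, then (idx=4), then result=-9, then (idx=5), then result=-9, then (idx=6), then result=-8, then scale=0, then (idx=2), then scale=0, then (idx=3), then scale=0, then (idx=4), then scale=0, then (idx=5), then scale=0, then count=-7, then returns -4
calc_v2: extra=-5, then total=-5, then shift=-5, then ((base * (1 * shift)) > (shift * shift)) is false, then step=5, then delta=1, then (idx=1), then delta=-3, then (idx=2), then delta=-6, then (idx=3), then delta=-8, then (idx=4), then delta=-9, then (idx=5), then delta=-9, then (idx=6), then delta=-8, then scale=0, then (idx=2), then scale=0, then (idx=3), then scale=0, then (idx=4), then scale=0, then (idx=5), then scale=0, then shift=-3, then returns -8
verdict: not equivalent; witness: base=-5, step=1


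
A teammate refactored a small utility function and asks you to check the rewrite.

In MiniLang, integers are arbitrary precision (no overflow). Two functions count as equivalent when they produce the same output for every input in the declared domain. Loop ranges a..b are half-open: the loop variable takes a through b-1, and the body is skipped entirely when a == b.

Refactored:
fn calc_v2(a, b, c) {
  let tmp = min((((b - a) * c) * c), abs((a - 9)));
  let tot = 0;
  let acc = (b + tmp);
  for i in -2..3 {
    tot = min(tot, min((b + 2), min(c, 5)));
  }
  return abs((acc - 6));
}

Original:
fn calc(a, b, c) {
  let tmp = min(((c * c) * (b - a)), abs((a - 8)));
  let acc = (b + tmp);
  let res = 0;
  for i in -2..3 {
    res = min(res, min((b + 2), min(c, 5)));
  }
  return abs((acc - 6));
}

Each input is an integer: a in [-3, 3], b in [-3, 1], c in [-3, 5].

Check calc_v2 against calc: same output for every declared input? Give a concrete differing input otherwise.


a=-3, b=-2, c=4 yields 3 from calc but 4 from calc_v2.
verdict: not equivalent; witness: a=-3, b=-2, c=4


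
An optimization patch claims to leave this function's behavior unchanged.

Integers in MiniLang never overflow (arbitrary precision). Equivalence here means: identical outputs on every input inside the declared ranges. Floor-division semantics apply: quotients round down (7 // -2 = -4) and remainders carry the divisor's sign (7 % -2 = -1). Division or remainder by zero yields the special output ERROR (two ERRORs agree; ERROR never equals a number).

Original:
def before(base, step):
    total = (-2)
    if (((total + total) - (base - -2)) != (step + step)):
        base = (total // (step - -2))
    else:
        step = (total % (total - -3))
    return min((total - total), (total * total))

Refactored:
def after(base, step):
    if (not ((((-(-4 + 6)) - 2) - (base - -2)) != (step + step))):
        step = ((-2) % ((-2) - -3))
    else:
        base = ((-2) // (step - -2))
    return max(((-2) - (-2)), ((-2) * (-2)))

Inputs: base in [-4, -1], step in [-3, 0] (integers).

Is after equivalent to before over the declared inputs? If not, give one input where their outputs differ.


Not equivalent: base=-4, step=-3 separates them (0 vs 4).
before: total = -2; (((total + total) - (base - -2)) != (step + step)) -> true; base = 2; return 0
after: (not ((((-(-4 + 6)) - 2) - (base - -2)) != (step + step))) -> false; base = 2; return 4
verdict: not equivalent; witness: base=-4, step=-3


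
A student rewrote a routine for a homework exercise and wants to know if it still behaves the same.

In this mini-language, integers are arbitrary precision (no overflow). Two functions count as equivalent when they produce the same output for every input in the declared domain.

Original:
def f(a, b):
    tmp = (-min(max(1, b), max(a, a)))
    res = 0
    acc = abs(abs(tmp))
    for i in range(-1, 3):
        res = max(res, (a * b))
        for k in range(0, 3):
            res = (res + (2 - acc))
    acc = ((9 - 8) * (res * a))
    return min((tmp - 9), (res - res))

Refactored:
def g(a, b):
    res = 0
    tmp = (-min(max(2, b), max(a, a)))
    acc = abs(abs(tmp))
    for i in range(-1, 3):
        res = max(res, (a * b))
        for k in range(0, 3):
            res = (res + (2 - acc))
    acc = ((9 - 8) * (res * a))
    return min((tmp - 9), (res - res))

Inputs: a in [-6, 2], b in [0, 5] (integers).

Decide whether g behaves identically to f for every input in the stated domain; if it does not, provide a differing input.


On input a=2, b=0, f returns -10 while g returns -11.
verdict: not equivalent; witness: a=2, b=0


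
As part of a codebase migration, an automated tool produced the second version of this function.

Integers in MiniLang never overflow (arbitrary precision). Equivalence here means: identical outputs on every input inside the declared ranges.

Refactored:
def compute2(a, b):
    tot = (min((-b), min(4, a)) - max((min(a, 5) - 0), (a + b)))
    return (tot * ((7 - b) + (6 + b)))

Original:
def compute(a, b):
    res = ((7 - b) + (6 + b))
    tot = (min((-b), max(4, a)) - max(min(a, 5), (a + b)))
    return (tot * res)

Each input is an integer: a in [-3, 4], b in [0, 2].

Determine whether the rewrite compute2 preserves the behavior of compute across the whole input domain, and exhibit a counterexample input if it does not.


Evaluate both at a=-3, b=0.
compute: res=13, then tot=3, then returns 39
compute2: tot=0, then returns 0
39 and 0 differ, so these are not the same function on this domain.
verdict: not equivalent; witness: a=-3, b=0


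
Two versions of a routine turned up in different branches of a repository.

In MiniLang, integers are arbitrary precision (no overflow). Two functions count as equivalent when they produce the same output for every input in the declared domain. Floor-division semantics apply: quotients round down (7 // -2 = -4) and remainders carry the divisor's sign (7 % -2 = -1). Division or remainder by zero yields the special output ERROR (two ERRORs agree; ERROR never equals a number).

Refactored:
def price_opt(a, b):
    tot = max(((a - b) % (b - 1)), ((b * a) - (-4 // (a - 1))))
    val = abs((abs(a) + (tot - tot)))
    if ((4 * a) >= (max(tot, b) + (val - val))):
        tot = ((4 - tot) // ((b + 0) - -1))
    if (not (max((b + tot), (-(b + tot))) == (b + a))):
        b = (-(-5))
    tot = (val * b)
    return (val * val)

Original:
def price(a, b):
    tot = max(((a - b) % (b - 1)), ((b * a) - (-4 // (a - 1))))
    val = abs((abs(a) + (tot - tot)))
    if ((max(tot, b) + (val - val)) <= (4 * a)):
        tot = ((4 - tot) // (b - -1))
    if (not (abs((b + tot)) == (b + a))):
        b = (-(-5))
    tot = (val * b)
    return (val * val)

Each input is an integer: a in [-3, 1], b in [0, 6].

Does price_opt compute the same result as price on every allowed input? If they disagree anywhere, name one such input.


Changes here: constant usage differs; and comparison usage differs; and min/max/abs usage differs; and arithmetic usage differs; the full 35-point sweep finds no disagreement.
verdict: equivalent


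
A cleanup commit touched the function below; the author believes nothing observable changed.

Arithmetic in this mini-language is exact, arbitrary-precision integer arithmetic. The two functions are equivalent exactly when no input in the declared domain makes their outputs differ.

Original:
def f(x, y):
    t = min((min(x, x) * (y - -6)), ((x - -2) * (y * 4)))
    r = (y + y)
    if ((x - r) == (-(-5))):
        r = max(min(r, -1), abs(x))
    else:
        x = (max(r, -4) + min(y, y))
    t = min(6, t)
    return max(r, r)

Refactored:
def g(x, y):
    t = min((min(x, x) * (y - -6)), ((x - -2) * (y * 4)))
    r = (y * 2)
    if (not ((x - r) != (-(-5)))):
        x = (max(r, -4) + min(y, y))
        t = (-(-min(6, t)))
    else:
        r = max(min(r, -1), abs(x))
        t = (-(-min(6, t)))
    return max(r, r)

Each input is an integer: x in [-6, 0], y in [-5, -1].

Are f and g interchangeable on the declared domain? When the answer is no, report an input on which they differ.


Try x=-6, y=-5.
f: t = -6; r = -10; ((x - r) == (-(-5))) -> false; x = -9; t = -6; return -10
g: t = -6; r = -10; (not ((x - r) != (-(-5)))) -> false; r = 6; t = -6; return 6
-10 vs 6 — the two versions disagree here.
verdict: not equivalent; witness: x=-6, y=-5


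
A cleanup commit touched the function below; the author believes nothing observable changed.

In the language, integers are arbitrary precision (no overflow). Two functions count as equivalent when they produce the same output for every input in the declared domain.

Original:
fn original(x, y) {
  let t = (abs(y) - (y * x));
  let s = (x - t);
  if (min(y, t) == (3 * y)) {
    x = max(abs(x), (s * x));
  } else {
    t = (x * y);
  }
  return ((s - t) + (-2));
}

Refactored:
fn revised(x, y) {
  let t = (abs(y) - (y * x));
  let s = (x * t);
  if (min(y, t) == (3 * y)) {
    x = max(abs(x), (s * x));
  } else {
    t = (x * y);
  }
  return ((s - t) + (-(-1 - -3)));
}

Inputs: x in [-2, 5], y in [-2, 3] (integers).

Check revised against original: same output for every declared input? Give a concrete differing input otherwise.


The rewrite breaks on x=-2, y=-2, where the results are -6 and -2.
original: t=-2, then s=0, then (min(y, t) == (3 * y)) is false, then t=4, then returns -6
revised: t=-2, then s=4, then (min(y, t) == (3 * y)) is false, then t=4, then returns -2
verdict: not equivalent; witness: x=-2, y=-2


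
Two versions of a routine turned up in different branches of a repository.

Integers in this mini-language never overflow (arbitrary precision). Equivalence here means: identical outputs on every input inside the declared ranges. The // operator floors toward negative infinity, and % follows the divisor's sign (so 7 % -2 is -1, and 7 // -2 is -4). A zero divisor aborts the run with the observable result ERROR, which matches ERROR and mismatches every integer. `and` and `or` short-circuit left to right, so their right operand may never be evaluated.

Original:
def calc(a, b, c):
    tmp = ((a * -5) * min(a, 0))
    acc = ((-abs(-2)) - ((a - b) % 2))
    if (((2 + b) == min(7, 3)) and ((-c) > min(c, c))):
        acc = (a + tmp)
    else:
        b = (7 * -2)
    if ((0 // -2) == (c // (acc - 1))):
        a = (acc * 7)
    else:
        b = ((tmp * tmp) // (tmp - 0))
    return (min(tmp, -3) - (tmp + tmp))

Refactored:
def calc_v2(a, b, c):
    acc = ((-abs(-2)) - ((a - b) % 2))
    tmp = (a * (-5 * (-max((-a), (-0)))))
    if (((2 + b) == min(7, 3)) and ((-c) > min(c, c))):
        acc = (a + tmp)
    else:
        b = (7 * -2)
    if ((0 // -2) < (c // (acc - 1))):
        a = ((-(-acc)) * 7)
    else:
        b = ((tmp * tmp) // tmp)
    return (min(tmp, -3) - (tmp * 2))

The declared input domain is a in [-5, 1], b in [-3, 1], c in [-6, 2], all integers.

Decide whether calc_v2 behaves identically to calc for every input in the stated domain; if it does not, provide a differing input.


These are not equivalent — on a=0, b=-3, c=-6 the outputs split (ERROR vs -3).
calc: tmp = 0; acc = -3; (((2 + b) == min(7, 3)) and ((-c) > min(c, c))) -> false; b = -14; ((0 // -2) == (c // (acc - 1))) -> false; division by zero -> ERROR
calc_v2: acc = -3; tmp = 0; (((2 + b) == min(7, 3)) and ((-c) > min(c, c))) -> false; b = -14; ((0 // -2) < (c // (acc - 1))) -> true; a = -21; return -3
verdict: not equivalent; witness: a=0, b=-3, c=-6


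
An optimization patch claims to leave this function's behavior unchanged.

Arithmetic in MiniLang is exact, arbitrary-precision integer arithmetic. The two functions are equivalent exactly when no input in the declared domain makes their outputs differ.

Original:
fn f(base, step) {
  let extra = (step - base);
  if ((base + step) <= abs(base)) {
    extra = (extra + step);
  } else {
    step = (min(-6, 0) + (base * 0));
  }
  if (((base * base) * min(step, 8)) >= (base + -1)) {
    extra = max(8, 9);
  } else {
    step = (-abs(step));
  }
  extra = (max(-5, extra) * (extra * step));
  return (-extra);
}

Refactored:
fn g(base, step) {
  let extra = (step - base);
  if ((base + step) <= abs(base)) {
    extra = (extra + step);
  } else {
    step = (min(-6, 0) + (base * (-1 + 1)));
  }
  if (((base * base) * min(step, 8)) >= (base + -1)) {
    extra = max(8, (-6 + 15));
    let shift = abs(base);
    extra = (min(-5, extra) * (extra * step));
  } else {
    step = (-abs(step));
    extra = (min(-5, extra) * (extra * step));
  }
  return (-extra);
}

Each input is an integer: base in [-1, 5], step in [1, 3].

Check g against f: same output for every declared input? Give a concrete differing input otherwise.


Evaluate both at base=-1, step=1.
f: extra := 2 | ((base + step) <= abs(base)): true | extra := 3 | (((base * base) * min(step, 8)) >= (base + -1)): true | extra := 9 | extra := 81 | result -81
g: extra := 2 | ((base + step) <= abs(base)): true | extra := 3 | (((base * base) * min(step, 8)) >= (base + -1)): true | extra := 9 | shift := 1 | extra := -45 | result 45
-81 against 45: the behavior changed.
verdict: not equivalent; witness: base=-1, step=1


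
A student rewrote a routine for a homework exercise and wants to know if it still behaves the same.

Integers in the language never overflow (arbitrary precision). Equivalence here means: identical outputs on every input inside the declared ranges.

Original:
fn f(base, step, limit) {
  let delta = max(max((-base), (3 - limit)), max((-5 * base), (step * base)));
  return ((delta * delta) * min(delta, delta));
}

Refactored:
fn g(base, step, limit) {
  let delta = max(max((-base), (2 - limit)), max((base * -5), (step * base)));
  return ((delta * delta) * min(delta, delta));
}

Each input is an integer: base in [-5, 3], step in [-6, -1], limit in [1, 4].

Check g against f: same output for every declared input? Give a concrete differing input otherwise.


Evaluate both at base=0, step=-6, limit=1.
f: delta = 2; return 8
g: delta = 1; return 1
8 != 1, so the rewrite changes behavior.
verdict: not equivalent; witness: base=0, step=-6, limit=1


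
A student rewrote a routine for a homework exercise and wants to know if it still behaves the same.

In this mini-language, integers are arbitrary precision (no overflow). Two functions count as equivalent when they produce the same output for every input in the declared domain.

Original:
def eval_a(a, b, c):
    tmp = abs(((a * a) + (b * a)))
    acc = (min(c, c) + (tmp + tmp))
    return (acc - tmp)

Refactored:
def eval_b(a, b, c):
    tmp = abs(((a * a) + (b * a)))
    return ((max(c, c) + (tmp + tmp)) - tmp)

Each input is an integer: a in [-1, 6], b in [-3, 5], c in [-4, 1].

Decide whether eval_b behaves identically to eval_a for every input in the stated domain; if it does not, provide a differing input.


The one real change (`min(c, c)` became `max(c, c)`) has no effect anywhere in the declared ranges.
Tracing a=6, b=5, c=-1: eval_a: tmp becomes 66; next acc becomes 131; next final value 65 | eval_b: tmp becomes 66; next final value 65 — matching result 65.
Checked all 432 inputs in the declared domain: the outputs agree on every one.
verdict: equivalent


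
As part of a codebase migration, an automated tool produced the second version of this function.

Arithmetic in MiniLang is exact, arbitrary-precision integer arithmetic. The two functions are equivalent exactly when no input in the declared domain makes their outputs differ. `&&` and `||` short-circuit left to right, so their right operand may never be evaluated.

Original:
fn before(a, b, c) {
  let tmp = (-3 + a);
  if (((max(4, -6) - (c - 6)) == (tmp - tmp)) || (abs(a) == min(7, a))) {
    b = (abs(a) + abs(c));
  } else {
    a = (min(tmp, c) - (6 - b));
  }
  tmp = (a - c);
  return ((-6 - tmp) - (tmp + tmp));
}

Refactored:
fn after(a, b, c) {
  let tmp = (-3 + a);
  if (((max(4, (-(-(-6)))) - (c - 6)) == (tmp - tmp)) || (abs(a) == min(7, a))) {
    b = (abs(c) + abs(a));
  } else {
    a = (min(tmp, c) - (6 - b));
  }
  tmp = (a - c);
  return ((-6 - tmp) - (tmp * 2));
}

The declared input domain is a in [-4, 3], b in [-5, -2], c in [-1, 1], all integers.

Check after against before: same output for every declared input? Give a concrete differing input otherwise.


Comparing the listings, the differences include: arithmetic usage differs, and constant usage differs.
Spot check at a=1, b=-5, c=-1 — before: tmp=-2, then (((max(4, -6) - (c - 6)) == (tmp - tmp)) || (abs(a) == min(7, a))) is true, then b=2, then tmp=2, then returns -12. after: tmp=-2, then (((max(4, (-(-(-6)))) - (c - 6)) == (tmp - tmp)) || (abs(a) == min(7, a))) is true, then b=2, then tmp=2, then returns -12. Both give -12.
Sweeping the whole domain (96 inputs) finds no disagreement.
verdict: equivalent


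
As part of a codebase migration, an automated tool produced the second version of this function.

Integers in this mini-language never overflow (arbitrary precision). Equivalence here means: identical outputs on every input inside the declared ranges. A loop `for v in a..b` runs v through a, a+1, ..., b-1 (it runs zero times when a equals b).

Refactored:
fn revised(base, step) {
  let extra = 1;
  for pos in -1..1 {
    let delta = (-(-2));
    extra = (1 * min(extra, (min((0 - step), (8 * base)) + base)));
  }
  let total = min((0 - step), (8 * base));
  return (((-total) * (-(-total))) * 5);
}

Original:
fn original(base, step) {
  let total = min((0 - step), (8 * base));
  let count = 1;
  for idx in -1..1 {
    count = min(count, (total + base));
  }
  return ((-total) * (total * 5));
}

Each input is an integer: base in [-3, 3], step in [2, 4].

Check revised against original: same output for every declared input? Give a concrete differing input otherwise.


This is a faithful refactor — arithmetic usage differs, constant usage differs, min/max/abs usage differs, statement counts differ, local variable names differ, but the computed results match everywhere.
Spot check at base=2, step=4 — original: total becomes -4; next count becomes 1; next at idx=-1:; next count becomes -2; next at idx=0:; next count becomes -2; next final value -80. revised: extra becomes 1; next at pos=-1:; next delta becomes 2; next extra becomes -2; next at pos=0:; next delta becomes 2; next extra becomes -2; next total becomes -4; next final value -80. Both give -80.
Every one of the 21 inputs gives matching results.
verdict: equivalent


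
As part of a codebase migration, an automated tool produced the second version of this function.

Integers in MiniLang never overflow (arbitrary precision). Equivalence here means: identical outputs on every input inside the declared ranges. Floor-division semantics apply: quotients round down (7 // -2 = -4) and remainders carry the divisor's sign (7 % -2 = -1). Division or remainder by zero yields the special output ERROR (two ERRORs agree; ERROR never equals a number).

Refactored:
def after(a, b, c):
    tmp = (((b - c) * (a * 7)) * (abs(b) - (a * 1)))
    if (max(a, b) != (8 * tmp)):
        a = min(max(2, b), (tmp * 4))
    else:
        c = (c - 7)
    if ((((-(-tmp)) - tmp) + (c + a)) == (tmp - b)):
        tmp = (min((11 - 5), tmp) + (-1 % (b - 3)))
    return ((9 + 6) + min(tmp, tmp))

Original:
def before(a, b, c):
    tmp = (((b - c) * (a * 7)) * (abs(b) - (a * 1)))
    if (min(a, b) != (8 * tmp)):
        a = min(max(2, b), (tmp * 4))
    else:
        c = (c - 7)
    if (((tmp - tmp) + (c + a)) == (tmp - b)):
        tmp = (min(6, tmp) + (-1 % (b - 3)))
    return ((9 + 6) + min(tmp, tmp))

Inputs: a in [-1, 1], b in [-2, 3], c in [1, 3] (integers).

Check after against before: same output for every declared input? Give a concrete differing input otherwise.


The rewrite breaks on a=0, b=-2, c=2, where the results are 14 and 15.
before: tmp=0, then (min(a, b) != (8 * tmp)) is true, then a=0, then (((tmp - tmp) + (c + a)) == (tmp - b)) is true, then tmp=-1, then returns 14
after: tmp=0, then (max(a, b) != (8 * tmp)) is false, then c=-5, then ((((-(-tmp)) - tmp) + (c + a)) == (tmp - b)) is false, then returns 15
verdict: not equivalent; witness: a=0, b=-2, c=2


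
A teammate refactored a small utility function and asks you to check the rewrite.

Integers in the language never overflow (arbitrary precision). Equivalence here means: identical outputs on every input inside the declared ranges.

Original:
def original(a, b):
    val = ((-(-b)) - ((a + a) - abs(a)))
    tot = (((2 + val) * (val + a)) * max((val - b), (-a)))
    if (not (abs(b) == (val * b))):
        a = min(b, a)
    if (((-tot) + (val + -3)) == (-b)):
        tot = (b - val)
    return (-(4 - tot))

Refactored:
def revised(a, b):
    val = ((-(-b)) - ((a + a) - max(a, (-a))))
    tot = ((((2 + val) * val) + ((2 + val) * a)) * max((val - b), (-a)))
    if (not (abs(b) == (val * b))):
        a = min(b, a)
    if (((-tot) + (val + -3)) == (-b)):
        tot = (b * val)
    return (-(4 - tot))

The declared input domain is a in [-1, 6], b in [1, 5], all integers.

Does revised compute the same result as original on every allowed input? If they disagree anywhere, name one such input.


The rewrite breaks on a=1, b=1, where the results are -3 and -4.
original: val becomes 0; next tot becomes -2; next (not (abs(b) == (val * b))) evaluates to true; next a becomes 1; next (((-tot) + (val + -3)) == (-b)) evaluates to true; next tot becomes 1; next final value -3
revised: val becomes 0; next tot becomes -2; next (not (abs(b) == (val * b))) evaluates to true; next a becomes 1; next (((-tot) + (val + -3)) == (-b)) evaluates to true; next tot becomes 0; next final value -4
verdict: not equivalent; witness: a=1, b=1


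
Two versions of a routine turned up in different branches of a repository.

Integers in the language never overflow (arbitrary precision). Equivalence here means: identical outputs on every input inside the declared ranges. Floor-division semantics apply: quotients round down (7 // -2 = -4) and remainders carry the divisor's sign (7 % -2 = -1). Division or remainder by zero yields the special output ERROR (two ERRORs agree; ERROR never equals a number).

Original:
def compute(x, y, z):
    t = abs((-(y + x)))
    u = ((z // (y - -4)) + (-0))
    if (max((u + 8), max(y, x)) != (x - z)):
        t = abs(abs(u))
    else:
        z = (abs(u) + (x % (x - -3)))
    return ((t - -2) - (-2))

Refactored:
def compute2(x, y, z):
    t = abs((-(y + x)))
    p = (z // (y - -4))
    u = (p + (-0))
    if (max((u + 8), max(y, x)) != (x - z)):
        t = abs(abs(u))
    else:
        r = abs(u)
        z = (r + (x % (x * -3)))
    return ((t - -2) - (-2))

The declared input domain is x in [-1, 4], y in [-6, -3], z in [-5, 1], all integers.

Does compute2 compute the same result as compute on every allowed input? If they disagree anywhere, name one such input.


Try x=0, y=-3, z=-4.
compute: t := 3 | u := -4 | (max((u + 8), max(y, x)) != (x - z)): false | z := 4 | result 7
compute2: t := 3 | p := -4 | u := -4 | (max((u + 8), max(y, x)) != (x - z)): false | r := 4 | divide-by-zero, output ERROR
7 vs ERROR — the two versions disagree here.
verdict: not equivalent; witness: x=0, y=-3, z=-4


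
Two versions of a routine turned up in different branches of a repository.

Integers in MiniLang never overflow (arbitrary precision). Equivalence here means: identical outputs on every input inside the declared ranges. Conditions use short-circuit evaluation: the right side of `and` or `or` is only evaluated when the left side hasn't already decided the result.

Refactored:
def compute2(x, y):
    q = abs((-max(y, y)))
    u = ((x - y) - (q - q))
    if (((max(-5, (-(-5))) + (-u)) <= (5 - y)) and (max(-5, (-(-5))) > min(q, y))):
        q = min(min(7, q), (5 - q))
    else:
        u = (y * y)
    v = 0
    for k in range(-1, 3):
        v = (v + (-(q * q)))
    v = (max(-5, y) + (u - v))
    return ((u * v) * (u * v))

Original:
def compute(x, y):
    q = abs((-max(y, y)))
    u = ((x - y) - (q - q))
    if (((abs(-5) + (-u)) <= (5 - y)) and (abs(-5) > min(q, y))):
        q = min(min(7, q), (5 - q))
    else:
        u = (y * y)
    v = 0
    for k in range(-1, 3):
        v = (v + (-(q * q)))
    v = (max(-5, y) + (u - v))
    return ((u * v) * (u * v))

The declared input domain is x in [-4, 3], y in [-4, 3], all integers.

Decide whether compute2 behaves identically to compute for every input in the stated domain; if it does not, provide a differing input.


The two are interchangeable: min/max/abs usage differs; constant usage differs, and every declared input agrees.
One worked example (x=-4, y=2) — compute: q becomes 2; next u becomes -6; next (((abs(-5) + (-u)) <= (5 - y)) and (abs(-5) > min(q, y))) evaluates to false; next u becomes 4; next v becomes 0; next at k=-1:; next v becomes -4; next at k=0:; next v becomes -8; next at k=1:; next v becomes -12; next at k=2:; next v becomes -16; next v becomes 22; next final value 7744; compute2: q becomes 2; next u becomes -6; next (((max(-5, (-(-5))) + (-u)) <= (5 - y)) and (max(-5, (-(-5))) > min(q, y))) evaluates to false; next u becomes 4; next v becomes 0; next at k=-1:; next v becomes -4; next at k=0:; next v becomes -8; next at k=1:; next v becomes -12; next at k=2:; next v becomes -16; next v becomes 22; next final value 7744; agreement on 7744.
Sweeping the whole domain (64 inputs) finds no disagreement.
verdict: equivalent


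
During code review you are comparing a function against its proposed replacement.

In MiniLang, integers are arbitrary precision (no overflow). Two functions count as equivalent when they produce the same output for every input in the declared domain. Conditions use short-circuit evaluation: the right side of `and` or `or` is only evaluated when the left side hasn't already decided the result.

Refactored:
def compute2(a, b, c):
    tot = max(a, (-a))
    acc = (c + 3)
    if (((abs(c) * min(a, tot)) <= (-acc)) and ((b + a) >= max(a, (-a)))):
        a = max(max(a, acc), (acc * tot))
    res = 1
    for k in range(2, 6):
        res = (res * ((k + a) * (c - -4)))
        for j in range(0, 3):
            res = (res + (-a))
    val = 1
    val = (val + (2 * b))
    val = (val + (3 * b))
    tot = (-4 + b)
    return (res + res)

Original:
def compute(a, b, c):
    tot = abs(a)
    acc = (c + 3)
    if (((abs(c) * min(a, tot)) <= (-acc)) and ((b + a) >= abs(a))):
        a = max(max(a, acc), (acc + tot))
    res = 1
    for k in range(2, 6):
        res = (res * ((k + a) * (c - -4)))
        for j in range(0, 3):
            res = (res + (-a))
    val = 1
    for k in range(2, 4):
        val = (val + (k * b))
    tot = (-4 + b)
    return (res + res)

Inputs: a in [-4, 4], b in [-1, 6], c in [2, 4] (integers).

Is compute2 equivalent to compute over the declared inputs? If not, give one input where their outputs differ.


On input a=-3, b=6, c=2, compute returns 26413872 while compute2 returns 167186070.
verdict: not equivalent; witness: a=-3, b=6, c=2


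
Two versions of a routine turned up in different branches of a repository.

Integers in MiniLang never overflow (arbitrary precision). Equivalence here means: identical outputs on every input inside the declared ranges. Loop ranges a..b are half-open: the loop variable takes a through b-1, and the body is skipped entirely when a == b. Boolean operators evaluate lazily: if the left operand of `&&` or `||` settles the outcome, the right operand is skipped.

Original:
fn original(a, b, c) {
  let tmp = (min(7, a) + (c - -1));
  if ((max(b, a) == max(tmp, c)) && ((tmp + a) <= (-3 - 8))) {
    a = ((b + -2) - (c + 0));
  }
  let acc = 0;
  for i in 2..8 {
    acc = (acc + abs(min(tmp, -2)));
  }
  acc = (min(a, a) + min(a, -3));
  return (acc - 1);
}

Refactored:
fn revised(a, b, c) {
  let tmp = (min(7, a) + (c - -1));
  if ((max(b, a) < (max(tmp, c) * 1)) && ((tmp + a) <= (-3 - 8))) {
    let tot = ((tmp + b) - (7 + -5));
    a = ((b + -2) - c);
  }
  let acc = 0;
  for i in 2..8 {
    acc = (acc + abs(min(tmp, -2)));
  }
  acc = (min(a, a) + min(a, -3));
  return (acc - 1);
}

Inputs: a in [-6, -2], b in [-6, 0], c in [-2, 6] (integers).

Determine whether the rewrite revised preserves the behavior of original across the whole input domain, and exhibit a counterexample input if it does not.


a=-6, b=-6, c=-1 yields -13 from original but -15 from revised.
verdict: not equivalent; witness: a=-6, b=-6, c=-1


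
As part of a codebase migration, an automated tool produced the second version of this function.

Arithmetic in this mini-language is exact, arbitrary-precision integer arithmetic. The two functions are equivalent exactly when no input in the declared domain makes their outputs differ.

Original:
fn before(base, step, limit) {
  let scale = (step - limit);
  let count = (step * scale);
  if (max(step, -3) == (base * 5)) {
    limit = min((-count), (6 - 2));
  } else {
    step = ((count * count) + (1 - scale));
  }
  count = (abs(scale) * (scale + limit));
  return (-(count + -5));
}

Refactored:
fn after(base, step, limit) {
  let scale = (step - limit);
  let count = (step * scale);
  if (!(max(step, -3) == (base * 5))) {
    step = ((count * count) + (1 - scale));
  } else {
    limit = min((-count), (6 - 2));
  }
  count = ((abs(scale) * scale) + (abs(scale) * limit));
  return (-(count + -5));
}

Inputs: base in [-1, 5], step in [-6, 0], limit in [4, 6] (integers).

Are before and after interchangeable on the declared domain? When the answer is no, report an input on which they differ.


Side by side, the visible changes include: arithmetic usage differs; and boolean connective usage differs; and min/max/abs usage differs.
Tracing base=5, step=-2, limit=5: before: scale := -7 | count := 14 | (max(step, -3) == (base * 5)): false | step := 204 | count := -14 | result 19 | after: scale := -7 | count := 14 | (!(max(step, -3) == (base * 5))): true | step := 204 | count := -14 | result 19 — matching result 19.
Every one of the 147 inputs gives matching results.
verdict: equivalent


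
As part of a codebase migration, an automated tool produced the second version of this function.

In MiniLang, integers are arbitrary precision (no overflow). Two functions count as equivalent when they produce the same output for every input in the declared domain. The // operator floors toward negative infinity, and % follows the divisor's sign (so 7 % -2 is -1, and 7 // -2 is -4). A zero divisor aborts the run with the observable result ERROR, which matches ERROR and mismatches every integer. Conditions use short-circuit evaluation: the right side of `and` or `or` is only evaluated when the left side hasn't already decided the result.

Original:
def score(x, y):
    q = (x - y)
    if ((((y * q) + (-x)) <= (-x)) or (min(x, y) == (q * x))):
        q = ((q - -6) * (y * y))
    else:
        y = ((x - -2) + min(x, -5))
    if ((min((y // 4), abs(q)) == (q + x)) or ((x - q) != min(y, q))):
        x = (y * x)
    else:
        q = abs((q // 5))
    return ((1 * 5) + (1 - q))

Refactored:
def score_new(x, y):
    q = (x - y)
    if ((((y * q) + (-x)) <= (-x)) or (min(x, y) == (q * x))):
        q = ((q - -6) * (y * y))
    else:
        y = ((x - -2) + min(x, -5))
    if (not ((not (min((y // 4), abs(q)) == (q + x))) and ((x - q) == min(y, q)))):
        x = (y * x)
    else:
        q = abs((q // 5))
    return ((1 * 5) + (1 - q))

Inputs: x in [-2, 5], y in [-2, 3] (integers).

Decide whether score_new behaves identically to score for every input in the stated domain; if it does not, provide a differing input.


Side by side, the visible changes include: comparison usage differs, plus boolean connective usage differs.
As a probe, take x=2, y=2: score runs q := 0 | ((((y * q) + (-x)) <= (-x)) or (min(x, y) == (q * x))): true | q := 24 | ((min((y // 4), abs(q)) == (q + x)) or ((x - q) != min(y, q))): true | x := 4 | result -18; score_new runs q := 0 | ((((y * q) + (-x)) <= (-x)) or (min(x, y) == (q * x))): true | q := 24 | (not ((not (min((y // 4), abs(q)) == (q + x))) and ((x - q) == min(y, q)))): true | x := 4 | result -18; both end at -18.
An exhaustive pass over the 48 declared inputs shows identical outputs.
verdict: equivalent
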